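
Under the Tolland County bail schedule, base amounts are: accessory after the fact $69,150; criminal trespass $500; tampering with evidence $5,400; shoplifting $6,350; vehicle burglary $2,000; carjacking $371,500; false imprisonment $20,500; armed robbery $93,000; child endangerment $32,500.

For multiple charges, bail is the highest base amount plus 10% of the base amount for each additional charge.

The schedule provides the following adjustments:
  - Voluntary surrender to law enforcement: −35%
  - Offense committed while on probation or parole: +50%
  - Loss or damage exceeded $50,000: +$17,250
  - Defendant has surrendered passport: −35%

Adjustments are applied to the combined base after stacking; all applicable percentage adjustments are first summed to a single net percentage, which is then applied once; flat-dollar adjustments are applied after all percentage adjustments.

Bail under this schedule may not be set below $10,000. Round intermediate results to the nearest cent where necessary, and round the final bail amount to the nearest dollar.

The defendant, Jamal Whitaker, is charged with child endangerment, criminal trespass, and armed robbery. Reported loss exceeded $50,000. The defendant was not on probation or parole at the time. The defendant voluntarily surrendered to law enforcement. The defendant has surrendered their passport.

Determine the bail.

$46,140

Base amounts from the schedule: child endangerment $32,500; criminal trespass $500; armed robbery $93,000.
Stacking rule: highest base plus 10% of each additional charge. Highest is armed robbery at $93,000. Additional: $32,500 × 10% = $3,250; $500 × 10% = $50. Combined base = $93,000 + $3,300 = $96,300.
Net percentage adjustment: −35% −35% = −70%. $96,300 × 0.3 = $28,890.
Loss or damage exceeded $50,000 (+$17,250 flat): $28,890 + $17,250 = $46,140.
$46,140 is at or above the $10,000 minimum.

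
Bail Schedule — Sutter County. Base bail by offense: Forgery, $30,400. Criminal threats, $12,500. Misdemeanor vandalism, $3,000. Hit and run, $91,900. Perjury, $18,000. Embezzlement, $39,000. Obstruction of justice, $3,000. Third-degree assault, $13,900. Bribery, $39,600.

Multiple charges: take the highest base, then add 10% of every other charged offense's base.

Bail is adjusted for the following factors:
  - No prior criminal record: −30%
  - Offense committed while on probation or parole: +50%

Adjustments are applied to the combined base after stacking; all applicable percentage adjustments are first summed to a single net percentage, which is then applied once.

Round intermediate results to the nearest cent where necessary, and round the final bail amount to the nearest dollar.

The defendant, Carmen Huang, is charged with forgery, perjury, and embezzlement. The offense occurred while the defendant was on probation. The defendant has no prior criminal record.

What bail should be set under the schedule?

$52,608

Base amounts from the schedule: forgery $30,400; perjury $18,000; embezzlement $39,000.
Stacking rule: highest base plus 10% of each additional charge. Highest is embezzlement at $39,000. Additional: $30,400 × 10% = $3,040; $18,000 × 10% = $1,800. Combined base = $39,000 + $4,840 = $43,840.
Net percentage adjustment: −30% +50% = +20%. $43,840 × 1.2 = $52,608.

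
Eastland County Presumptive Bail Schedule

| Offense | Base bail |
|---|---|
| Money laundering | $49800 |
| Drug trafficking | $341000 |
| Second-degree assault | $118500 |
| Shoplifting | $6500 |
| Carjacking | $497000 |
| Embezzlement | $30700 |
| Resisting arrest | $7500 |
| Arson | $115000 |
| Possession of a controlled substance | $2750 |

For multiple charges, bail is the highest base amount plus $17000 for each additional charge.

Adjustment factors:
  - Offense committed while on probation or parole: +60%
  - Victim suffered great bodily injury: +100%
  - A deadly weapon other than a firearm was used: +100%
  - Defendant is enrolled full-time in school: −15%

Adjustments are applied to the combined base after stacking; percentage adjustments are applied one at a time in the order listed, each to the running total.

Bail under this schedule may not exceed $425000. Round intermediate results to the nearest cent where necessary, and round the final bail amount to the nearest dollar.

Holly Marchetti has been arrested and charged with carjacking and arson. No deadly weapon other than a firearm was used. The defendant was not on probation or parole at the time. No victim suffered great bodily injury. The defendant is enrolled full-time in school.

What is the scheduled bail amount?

Base amounts from the schedule: carjacking $497000; arson $115000.
Stacking rule: highest base plus $17000 per additional charge. Highest is carjacking at $497000; 1 additional charge → +$17000. Combined base = $514000.
Defendant is enrolled full-time in school (−15%): $514000 × 0.85 = $436900.
Result $436900 exceeds the maximum of $425000; bail is capped at $425000.

$425000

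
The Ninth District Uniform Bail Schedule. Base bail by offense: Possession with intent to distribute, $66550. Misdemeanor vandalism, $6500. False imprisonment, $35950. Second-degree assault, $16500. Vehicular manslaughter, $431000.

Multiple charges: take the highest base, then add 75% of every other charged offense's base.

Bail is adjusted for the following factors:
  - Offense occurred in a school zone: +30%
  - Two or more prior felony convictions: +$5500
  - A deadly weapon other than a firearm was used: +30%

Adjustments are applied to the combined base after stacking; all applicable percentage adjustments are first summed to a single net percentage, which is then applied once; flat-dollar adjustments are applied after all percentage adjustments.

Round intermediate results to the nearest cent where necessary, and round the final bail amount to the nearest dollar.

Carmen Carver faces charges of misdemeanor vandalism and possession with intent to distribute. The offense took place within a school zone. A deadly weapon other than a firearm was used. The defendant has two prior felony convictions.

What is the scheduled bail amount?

Base amounts from the schedule: misdemeanor vandalism $6500; possession with intent to distribute $66550.
Stacking rule: highest base plus 75% of each additional charge. Highest is possession with intent to distribute at $66550. Additional: $6500 × 75% = $4875. Combined base = $66550 + $4875 = $71425.
Net percentage adjustment: +30% +30% = +60%. $71425 × 1.6 = $114280.
Two or more prior felony convictions (+$5500 flat): $114280 + $5500 = $119780.

$119780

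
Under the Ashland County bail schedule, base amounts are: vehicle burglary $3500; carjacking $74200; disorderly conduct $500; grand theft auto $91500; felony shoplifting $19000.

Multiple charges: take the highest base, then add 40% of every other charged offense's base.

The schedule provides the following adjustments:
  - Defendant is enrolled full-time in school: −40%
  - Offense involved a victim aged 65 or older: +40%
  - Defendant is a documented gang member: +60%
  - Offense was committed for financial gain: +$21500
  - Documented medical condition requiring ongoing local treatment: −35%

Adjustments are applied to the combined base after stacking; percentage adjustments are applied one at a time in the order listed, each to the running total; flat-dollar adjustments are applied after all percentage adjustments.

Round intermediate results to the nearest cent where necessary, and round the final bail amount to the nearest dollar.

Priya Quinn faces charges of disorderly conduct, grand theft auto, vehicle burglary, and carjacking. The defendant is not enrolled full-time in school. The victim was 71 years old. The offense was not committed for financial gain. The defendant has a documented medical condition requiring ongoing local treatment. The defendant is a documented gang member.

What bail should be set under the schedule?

Base amounts from the schedule: disorderly conduct $500; grand theft auto $91500; vehicle burglary $3500; carjacking $74200.
Stacking rule: highest base plus 40% of each additional charge. Highest is grand theft auto at $91500. Additional: $500 × 40% = $200; $3500 × 40% = $1400; $74200 × 40% = $29680. Combined base = $91500 + $31280 = $122780.
Offense involved a victim aged 65 or older (+40%): $122780 × 1.4 = $171892.
Defendant is a documented gang member (+60%): $171892 × 1.6 = $275027.20.
Documented medical condition requiring ongoing local treatment (−35%): $275027.20 × 0.65 = $178767.68.
Rounded to the nearest dollar: $178768.

$178768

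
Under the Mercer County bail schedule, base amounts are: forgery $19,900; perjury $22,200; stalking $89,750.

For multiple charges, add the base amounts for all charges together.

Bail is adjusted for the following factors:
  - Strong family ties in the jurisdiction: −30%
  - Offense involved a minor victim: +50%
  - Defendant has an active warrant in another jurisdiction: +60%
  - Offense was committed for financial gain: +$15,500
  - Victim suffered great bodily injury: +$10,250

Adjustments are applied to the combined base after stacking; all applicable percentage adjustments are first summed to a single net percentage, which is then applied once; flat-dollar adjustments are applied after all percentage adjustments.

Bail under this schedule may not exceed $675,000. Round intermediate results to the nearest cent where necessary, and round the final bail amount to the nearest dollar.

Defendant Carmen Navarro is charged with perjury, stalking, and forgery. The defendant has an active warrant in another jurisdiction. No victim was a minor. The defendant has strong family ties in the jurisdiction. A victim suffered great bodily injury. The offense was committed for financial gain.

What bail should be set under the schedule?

$197,155

Base amounts from the schedule: perjury $22,200; stalking $89,750; forgery $19,900.
Stacking rule: sum of all bases. $22,200 + $89,750 + $19,900 = $131,850.
Net percentage adjustment: −30% +60% = +30%. $131,850 × 1.3 = $171,405.
Offense was committed for financial gain (+$15,500 flat): $171,405 + $15,500 = $186,905.
Victim suffered great bodily injury (+$10,250 flat): $186,905 + $10,250 = $197,155.
$197,155 is within the $675,000 maximum.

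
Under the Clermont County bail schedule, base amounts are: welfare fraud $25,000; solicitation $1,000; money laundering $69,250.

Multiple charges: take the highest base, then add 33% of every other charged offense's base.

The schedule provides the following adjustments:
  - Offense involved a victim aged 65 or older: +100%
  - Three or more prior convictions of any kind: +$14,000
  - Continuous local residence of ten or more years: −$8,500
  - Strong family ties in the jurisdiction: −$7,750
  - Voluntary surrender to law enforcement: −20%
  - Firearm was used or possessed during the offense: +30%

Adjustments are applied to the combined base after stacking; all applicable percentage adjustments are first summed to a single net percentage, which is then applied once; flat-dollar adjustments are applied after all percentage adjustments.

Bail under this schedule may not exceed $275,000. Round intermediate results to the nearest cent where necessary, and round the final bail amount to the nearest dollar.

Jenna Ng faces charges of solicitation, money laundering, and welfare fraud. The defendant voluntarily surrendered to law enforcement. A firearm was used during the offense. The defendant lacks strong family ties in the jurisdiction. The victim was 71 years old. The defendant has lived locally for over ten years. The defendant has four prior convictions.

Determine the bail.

Base amounts from the schedule: solicitation $1,000; money laundering $69,250; welfare fraud $25,000.
Stacking rule: highest base plus 33% of each additional charge. Highest is money laundering at $69,250. Additional: $1,000 × 33% = $330; $25,000 × 33% = $8,250. Combined base = $69,250 + $8,580 = $77,830.
Net percentage adjustment: +100% −20% +30% = +110%. $77,830 × 2.1 = $163,443.
Three or more prior convictions of any kind (+$14,000 flat): $163,443 + $14,000 = $177,443.
Continuous local residence of ten or more years (−$8,500 flat): $177,443 − $8,500 = $168,943.
$168,943 is within the $275,000 maximum.

$168,943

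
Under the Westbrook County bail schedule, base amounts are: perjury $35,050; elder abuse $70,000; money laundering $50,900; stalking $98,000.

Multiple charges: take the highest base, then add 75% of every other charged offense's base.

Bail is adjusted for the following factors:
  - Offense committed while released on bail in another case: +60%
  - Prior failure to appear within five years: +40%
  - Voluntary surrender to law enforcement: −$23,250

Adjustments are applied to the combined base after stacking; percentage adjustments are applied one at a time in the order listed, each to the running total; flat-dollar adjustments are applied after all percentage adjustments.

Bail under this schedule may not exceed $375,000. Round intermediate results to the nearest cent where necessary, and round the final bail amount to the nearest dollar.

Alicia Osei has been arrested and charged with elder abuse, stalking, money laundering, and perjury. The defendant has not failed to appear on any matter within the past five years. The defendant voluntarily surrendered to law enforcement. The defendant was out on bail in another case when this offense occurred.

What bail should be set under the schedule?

Base amounts from the schedule: elder abuse $70,000; stalking $98,000; money laundering $50,900; perjury $35,050.
Stacking rule: highest base plus 75% of each additional charge. Highest is stalking at $98,000. Additional: $70,000 × 75% = $52,500; $50,900 × 75% = $38,175; $35,050 × 75% = $26,287.50. Combined base = $98,000 + $116,962.50 = $214,962.50.
Offense committed while released on bail in another case (+60%): $214,962.50 × 1.6 = $343,940.
Voluntary surrender to law enforcement (−$23,250 flat): $343,940 − $23,250 = $320,690.
$320,690 is within the $375,000 maximum.

$320,690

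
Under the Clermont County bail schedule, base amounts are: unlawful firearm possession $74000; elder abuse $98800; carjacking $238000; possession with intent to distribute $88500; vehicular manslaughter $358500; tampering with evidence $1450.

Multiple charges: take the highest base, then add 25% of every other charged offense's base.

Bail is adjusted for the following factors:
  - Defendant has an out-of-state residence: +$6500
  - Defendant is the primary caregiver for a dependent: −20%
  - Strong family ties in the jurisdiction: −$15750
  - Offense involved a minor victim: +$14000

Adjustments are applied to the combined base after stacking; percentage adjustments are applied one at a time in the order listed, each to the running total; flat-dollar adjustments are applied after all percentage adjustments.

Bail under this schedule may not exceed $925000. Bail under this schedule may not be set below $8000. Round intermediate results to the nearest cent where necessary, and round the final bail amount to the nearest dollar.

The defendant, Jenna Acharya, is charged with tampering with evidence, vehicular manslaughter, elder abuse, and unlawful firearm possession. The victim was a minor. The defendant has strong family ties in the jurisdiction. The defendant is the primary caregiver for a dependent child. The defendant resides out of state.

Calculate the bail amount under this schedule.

$326400

Base amounts from the schedule: tampering with evidence $1450; vehicular manslaughter $358500; elder abuse $98800; unlawful firearm possession $74000.
Stacking rule: highest base plus 25% of each additional charge. Highest is vehicular manslaughter at $358500. Additional: $1450 × 25% = $362.50; $98800 × 25% = $24700; $74000 × 25% = $18500. Combined base = $358500 + $43562.50 = $402062.50.
Defendant is the primary caregiver for a dependent (−20%): $402062.50 × 0.8 = $321650.
Defendant has an out-of-state residence (+$6500 flat): $321650 + $6500 = $328150.
Strong family ties in the jurisdiction (−$15750 flat): $328150 − $15750 = $312400.
Offense involved a minor victim (+$14000 flat): $312400 + $14000 = $326400.
$326400 is within the $925000 maximum.
$326400 is at or above the $8000 minimum.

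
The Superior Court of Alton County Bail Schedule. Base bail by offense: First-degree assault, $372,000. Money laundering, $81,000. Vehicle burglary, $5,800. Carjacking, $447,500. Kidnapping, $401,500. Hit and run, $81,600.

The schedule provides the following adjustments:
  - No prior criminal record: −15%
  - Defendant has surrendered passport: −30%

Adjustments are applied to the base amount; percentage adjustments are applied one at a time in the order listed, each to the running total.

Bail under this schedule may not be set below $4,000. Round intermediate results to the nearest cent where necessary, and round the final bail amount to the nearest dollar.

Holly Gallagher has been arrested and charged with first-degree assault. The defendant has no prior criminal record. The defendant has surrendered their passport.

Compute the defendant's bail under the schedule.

$221,340

Base amounts from the schedule: first-degree assault $372,000.
Single charge. Combined base = $372,000.
No prior criminal record (−15%): $372,000 × 0.85 = $316,200.
Defendant has surrendered passport (−30%): $316,200 × 0.7 = $221,340.
$221,340 is at or above the $4,000 minimum.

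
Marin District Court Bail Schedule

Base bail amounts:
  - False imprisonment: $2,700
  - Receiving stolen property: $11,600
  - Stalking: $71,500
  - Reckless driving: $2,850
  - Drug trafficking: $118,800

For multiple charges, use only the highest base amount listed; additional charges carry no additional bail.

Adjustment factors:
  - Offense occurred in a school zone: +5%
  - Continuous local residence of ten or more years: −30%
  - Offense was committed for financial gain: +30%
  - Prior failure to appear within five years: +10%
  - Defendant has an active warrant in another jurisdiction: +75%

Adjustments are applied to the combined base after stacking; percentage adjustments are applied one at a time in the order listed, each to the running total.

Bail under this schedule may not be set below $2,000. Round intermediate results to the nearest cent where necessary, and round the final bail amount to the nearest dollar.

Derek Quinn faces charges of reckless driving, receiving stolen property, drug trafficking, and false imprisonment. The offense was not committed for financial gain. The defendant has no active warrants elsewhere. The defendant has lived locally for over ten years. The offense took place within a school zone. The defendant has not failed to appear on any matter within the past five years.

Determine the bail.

$87,318

Base amounts from the schedule: reckless driving $2,850; receiving stolen property $11,600; drug trafficking $118,800; false imprisonment $2,700.
Stacking rule: use the highest base only. Highest is drug trafficking at $118,800. Combined base = $118,800.
Offense occurred in a school zone (+5%): $118,800 × 1.05 = $124,740.
Continuous local residence of ten or more years (−30%): $124,740 × 0.7 = $87,318.
$87,318 is at or above the $2,000 minimum.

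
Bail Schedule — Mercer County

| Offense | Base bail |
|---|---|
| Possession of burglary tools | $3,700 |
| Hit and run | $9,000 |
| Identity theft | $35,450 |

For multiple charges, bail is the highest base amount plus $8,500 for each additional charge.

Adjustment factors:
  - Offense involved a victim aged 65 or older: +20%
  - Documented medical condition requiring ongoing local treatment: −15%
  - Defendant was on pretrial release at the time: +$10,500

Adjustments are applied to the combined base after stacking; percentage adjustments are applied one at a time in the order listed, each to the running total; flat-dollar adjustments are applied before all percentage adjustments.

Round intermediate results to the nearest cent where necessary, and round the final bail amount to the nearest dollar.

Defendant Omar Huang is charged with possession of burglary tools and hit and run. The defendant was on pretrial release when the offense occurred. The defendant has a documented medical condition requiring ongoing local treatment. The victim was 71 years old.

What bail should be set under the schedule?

Base amounts from the schedule: possession of burglary tools $3,700; hit and run $9,000.
Stacking rule: highest base plus $8,500 per additional charge. Highest is hit and run at $9,000; 1 additional charge → +$8,500. Combined base = $17,500.
Defendant was on pretrial release at the time (+$10,500 flat): $17,500 + $10,500 = $28,000.
Offense involved a victim aged 65 or older (+20%): $28,000 × 1.2 = $33,600.
Documented medical condition requiring ongoing local treatment (−15%): $33,600 × 0.85 = $28,560.

$28,560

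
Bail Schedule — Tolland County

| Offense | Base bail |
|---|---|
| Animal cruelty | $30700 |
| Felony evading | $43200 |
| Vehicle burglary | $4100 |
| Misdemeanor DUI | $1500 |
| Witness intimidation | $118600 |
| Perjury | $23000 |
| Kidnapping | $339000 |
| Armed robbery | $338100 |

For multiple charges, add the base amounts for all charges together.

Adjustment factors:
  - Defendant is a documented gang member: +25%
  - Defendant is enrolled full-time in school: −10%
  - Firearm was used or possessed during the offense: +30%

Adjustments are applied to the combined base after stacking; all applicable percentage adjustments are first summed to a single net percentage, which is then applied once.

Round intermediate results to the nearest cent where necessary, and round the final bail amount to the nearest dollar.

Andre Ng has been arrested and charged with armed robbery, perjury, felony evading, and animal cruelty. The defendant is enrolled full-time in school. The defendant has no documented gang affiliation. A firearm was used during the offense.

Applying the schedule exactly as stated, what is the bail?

$522000

Base amounts from the schedule: armed robbery $338100; perjury $23000; felony evading $43200; animal cruelty $30700.
Stacking rule: sum of all bases. $338100 + $23000 + $43200 + $30700 = $435000.
Net percentage adjustment: −10% +30% = +20%. $435000 × 1.2 = $522000.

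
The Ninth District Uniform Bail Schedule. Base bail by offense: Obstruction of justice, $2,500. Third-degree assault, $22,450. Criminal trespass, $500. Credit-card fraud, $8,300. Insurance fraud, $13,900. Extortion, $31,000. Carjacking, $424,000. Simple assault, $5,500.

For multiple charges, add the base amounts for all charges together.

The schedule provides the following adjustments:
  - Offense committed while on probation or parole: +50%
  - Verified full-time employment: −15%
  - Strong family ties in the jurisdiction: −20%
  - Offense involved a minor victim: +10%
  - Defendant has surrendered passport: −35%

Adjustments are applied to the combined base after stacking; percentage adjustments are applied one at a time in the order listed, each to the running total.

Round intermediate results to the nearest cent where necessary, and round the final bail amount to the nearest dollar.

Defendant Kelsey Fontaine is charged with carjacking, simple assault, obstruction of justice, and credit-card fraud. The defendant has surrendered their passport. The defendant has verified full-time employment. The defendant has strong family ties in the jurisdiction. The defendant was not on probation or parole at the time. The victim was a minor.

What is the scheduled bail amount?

$214,074

Base amounts from the schedule: carjacking $424,000; simple assault $5,500; obstruction of justice $2,500; credit-card fraud $8,300.
Stacking rule: sum of all bases. $424,000 + $5,500 + $2,500 + $8,300 = $440,300.
Verified full-time employment (−15%): $440,300 × 0.85 = $374,255.
Strong family ties in the jurisdiction (−20%): $374,255 × 0.8 = $299,404.
Offense involved a minor victim (+10%): $299,404 × 1.1 = $329,344.40.
Defendant has surrendered passport (−35%): $329,344.40 × 0.65 = $214,073.86.
Rounded to the nearest dollar: $214,074.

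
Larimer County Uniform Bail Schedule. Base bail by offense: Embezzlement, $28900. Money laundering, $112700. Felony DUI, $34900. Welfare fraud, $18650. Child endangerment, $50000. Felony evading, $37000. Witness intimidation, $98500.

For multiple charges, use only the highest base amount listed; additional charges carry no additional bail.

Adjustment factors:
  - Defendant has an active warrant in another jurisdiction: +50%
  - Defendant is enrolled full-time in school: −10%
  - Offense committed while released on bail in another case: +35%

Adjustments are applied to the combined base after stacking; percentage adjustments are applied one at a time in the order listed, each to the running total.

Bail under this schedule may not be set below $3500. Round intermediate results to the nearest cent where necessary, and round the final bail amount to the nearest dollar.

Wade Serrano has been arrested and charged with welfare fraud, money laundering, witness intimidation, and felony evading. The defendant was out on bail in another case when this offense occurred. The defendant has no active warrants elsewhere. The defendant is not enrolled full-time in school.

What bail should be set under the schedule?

Base amounts from the schedule: welfare fraud $18650; money laundering $112700; witness intimidation $98500; felony evading $37000.
Stacking rule: use the highest base only. Highest is money laundering at $112700. Combined base = $112700.
Offense committed while released on bail in another case (+35%): $112700 × 1.35 = $152145.
$152145 is at or above the $3500 minimum.

$152145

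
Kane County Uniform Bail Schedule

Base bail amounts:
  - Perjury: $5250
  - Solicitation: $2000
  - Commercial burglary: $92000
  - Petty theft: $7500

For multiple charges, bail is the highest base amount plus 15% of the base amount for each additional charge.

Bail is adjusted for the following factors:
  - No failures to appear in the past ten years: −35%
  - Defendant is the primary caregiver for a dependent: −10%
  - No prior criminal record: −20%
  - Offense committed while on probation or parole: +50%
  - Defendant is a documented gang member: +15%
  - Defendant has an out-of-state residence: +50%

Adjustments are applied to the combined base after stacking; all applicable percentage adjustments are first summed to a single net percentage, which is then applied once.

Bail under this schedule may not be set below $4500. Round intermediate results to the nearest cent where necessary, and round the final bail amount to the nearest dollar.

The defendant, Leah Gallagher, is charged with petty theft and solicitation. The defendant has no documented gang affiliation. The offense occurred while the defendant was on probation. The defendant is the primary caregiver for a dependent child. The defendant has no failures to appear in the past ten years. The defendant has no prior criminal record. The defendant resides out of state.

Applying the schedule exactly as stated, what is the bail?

$10530

Base amounts from the schedule: petty theft $7500; solicitation $2000.
Stacking rule: highest base plus 15% of each additional charge. Highest is petty theft at $7500. Additional: $2000 × 15% = $300. Combined base = $7500 + $300 = $7800.
Net percentage adjustment: −35% −10% −20% +50% +50% = +35%. $7800 × 1.35 = $10530.
$10530 is at or above the $4500 minimum.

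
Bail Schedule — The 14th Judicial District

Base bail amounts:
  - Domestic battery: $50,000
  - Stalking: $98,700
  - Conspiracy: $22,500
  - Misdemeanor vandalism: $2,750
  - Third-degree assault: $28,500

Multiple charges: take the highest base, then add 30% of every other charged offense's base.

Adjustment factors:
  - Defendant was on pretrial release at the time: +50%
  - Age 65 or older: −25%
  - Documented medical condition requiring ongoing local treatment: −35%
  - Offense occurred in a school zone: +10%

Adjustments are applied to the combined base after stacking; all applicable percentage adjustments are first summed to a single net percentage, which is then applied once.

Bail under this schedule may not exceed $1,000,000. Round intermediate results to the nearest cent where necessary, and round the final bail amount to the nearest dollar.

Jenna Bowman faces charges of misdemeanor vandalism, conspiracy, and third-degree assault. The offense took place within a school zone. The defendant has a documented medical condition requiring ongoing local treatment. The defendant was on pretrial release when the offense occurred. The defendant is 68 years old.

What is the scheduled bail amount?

Base amounts from the schedule: misdemeanor vandalism $2,750; conspiracy $22,500; third-degree assault $28,500.
Stacking rule: highest base plus 30% of each additional charge. Highest is third-degree assault at $28,500. Additional: $2,750 × 30% = $825; $22,500 × 30% = $6,750. Combined base = $28,500 + $7,575 = $36,075.
Net percentage adjustment: +50% −25% −35% +10% = +0%. $36,075 × 1 = $36,075.
$36,075 is within the $1,000,000 maximum.

$36,075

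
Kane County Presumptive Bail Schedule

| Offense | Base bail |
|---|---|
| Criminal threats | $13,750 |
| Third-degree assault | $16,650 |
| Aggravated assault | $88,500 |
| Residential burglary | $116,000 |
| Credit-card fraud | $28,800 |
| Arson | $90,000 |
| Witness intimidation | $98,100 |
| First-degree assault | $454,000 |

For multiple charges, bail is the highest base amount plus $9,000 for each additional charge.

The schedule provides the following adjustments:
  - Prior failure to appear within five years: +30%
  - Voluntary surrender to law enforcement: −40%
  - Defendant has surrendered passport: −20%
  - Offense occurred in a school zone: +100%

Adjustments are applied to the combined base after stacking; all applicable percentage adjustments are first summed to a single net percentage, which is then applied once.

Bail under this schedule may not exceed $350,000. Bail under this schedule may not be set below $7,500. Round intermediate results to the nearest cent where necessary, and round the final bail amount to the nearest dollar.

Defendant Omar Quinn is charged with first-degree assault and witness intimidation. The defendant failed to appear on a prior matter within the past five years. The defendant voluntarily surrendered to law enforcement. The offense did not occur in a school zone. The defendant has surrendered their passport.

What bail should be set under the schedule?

Base amounts from the schedule: first-degree assault $454,000; witness intimidation $98,100.
Stacking rule: highest base plus $9,000 per additional charge. Highest is first-degree assault at $454,000; 1 additional charge → +$9,000. Combined base = $463,000.
Net percentage adjustment: +30% −40% −20% = −30%. $463,000 × 0.7 = $324,100.
$324,100 is within the $350,000 maximum.
$324,100 is at or above the $7,500 minimum.

$324,100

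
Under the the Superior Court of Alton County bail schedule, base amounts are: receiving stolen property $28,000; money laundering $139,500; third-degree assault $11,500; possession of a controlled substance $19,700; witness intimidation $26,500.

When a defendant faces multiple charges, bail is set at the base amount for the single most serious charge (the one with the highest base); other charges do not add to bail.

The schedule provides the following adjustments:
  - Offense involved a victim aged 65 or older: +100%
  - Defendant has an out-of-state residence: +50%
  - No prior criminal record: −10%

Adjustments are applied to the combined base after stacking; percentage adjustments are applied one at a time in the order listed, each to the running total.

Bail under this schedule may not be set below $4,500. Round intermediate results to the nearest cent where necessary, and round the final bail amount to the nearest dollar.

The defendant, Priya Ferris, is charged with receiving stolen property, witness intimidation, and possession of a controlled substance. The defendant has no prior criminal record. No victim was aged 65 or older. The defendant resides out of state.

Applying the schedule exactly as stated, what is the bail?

$37,800

Base amounts from the schedule: receiving stolen property $28,000; witness intimidation $26,500; possession of a controlled substance $19,700.
Stacking rule: use the highest base only. Highest is receiving stolen property at $28,000. Combined base = $28,000.
Defendant has an out-of-state residence (+50%): $28,000 × 1.5 = $42,000.
No prior criminal record (−10%): $42,000 × 0.9 = $37,800.
$37,800 is at or above the $4,500 minimum.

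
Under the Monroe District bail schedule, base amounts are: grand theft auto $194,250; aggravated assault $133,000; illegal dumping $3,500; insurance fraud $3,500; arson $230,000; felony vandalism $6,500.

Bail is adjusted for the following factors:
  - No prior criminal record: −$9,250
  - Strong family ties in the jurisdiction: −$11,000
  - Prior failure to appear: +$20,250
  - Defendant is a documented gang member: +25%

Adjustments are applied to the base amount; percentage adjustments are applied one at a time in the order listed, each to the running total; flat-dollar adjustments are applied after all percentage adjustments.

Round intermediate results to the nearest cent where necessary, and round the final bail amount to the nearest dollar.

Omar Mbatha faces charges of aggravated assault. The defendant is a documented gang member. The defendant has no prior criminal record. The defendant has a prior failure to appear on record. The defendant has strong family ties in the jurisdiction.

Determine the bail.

Base amounts from the schedule: aggravated assault $133,000.
Single charge. Combined base = $133,000.
Defendant is a documented gang member (+25%): $133,000 × 1.25 = $166,250.
No prior criminal record (−$9,250 flat): $166,250 − $9,250 = $157,000.
Strong family ties in the jurisdiction (−$11,000 flat): $157,000 − $11,000 = $146,000.
Prior failure to appear (+$20,250 flat): $146,000 + $20,250 = $166,250.

$166,250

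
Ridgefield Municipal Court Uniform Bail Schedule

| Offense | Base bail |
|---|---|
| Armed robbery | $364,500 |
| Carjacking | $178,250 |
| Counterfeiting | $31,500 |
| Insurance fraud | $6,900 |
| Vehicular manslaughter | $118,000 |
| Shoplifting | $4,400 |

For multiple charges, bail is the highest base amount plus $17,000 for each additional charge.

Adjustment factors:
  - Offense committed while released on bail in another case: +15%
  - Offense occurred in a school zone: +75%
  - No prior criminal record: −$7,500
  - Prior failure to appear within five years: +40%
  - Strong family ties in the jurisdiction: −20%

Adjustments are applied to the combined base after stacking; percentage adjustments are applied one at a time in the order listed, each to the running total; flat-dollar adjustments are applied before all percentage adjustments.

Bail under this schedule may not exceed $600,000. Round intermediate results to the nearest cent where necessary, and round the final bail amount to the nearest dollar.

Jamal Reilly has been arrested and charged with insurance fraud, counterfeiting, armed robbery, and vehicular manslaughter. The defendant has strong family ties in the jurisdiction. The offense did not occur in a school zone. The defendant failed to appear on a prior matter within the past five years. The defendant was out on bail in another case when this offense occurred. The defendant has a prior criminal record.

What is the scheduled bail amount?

$535,164

Base amounts from the schedule: insurance fraud $6,900; counterfeiting $31,500; armed robbery $364,500; vehicular manslaughter $118,000.
Stacking rule: highest base plus $17,000 per additional charge. Highest is armed robbery at $364,500; 3 additional charges → +$51,000. Combined base = $415,500.
Offense committed while released on bail in another case (+15%): $415,500 × 1.15 = $477,825.
Prior failure to appear within five years (+40%): $477,825 × 1.4 = $668,955.
Strong family ties in the jurisdiction (−20%): $668,955 × 0.8 = $535,164.
$535,164 is within the $600,000 maximum.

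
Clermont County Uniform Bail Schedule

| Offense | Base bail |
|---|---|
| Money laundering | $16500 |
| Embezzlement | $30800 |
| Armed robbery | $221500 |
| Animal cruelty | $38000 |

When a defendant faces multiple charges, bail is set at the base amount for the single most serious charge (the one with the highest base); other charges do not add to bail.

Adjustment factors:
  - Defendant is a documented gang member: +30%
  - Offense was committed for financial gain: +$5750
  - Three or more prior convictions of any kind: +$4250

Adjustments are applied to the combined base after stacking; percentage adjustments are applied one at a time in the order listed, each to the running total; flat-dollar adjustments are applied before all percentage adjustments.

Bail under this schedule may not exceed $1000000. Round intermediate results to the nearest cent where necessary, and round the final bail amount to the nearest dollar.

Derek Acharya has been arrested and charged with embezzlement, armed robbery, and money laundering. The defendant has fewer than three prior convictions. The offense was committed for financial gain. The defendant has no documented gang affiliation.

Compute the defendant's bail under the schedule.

Base amounts from the schedule: embezzlement $30800; armed robbery $221500; money laundering $16500.
Stacking rule: use the highest base only. Highest is armed robbery at $221500. Combined base = $221500.
Offense was committed for financial gain (+$5750 flat): $221500 + $5750 = $227250.
$227250 is within the $1000000 maximum.

$227250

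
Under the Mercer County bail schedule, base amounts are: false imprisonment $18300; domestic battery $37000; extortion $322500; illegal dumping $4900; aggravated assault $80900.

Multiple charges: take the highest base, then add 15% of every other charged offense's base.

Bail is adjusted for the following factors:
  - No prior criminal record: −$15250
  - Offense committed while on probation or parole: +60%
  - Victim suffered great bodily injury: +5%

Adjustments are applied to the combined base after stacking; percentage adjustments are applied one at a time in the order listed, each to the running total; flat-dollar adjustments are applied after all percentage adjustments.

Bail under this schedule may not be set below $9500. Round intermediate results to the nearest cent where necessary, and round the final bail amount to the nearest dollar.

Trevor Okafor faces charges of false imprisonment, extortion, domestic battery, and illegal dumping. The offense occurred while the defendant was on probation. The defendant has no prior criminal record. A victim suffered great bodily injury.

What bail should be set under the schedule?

Base amounts from the schedule: false imprisonment $18300; extortion $322500; domestic battery $37000; illegal dumping $4900.
Stacking rule: highest base plus 15% of each additional charge. Highest is extortion at $322500. Additional: $18300 × 15% = $2745; $37000 × 15% = $5550; $4900 × 15% = $735. Combined base = $322500 + $9030 = $331530.
Offense committed while on probation or parole (+60%): $331530 × 1.6 = $530448.
Victim suffered great bodily injury (+5%): $530448 × 1.05 = $556970.40.
No prior criminal record (−$15250 flat): $556970.40 − $15250 = $541720.40.
$541720.40 is at or above the $9500 minimum.
Rounded to the nearest dollar: $541720.

$541720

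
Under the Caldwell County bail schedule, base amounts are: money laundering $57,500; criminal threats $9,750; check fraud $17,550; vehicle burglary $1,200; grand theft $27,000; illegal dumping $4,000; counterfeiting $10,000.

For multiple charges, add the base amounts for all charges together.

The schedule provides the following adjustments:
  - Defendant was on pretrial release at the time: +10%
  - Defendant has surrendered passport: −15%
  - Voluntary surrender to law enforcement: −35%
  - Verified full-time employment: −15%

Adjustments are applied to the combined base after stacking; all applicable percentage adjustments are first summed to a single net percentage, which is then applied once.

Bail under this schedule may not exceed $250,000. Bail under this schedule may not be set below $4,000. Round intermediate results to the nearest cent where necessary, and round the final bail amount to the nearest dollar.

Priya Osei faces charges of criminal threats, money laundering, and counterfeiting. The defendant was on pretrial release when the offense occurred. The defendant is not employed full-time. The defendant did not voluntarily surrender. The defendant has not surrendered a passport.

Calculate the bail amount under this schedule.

Base amounts from the schedule: criminal threats $9,750; money laundering $57,500; counterfeiting $10,000.
Stacking rule: sum of all bases. $9,750 + $57,500 + $10,000 = $77,250.
Defendant was on pretrial release at the time (+10%): $77,250 × 1.1 = $84,975.
$84,975 is within the $250,000 maximum.
$84,975 is at or above the $4,000 minimum.

$84,975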